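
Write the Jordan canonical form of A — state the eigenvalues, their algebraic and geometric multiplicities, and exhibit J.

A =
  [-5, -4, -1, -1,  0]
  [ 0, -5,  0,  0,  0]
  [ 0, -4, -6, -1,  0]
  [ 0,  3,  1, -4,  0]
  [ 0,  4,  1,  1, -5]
J_3(-5) ⊕ J_1(-5) ⊕ J_1(-5)

The characteristic polynomial is
  det(x·I − A) = x^5 + 25*x^4 + 250*x^3 + 1250*x^2 + 3125*x + 3125 = (x + 5)^5

Eigenvalues and multiplicities (the geometric multiplicity of λ is n − rank(A − λI), which equals the number of Jordan blocks for λ):
  λ = -5: algebraic multiplicity = 5, geometric multiplicity = 3

Determining the block sizes for each eigenvalue:
  λ = -5: with am = 5 and gm = 3, the partition is not yet determined (e.g. several partitions of 5 into 3 parts exist). Let N = A − (-5)·I. Computing rank(N^1) = 2, rank(N^2) = 1, rank(N^3) = 0; the number of blocks of size ≥ j is rank(N^{j−1}) − rank(N^j), giving [3, 1, 1]. So we have 1 block(s) of size 3, 2 block(s) of size 1 → block sizes [3, 1, 1]

Assembling the blocks gives a Jordan form
J =
  [-5,  1,  0,  0,  0]
  [ 0, -5,  1,  0,  0]
  [ 0,  0, -5,  0,  0]
  [ 0,  0,  0, -5,  0]
  [ 0,  0,  0,  0, -5]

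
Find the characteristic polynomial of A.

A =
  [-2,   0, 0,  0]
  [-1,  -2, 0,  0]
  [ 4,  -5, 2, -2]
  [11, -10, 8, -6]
x^4 + 8*x^3 + 24*x^2 + 32*x + 16

Expanding det(x·I − A) (e.g. by cofactor expansion or by noting that A is similar to its Jordan form J, which has the same characteristic polynomial as A) gives
  χ_A(x) = x^4 + 8*x^3 + 24*x^2 + 32*x + 16
which factors as (x + 2)^4. The eigenvalues (with algebraic multiplicities) are λ = -2 with multiplicity 4.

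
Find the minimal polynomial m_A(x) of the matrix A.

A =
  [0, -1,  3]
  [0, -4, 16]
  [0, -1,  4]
x^3

The characteristic polynomial is χ_A(x) = x^3, so the eigenvalues are known. The minimal polynomial is
  m_A(x) = Π_λ (x − λ)^{k_λ}
where k_λ is the size of the *largest* Jordan block for λ (equivalently, the smallest k with (A − λI)^k v = 0 for every generalised eigenvector v of λ).

  λ = 0: largest Jordan block has size 3, contributing (x − 0)^3

So m_A(x) = x^3 = x^3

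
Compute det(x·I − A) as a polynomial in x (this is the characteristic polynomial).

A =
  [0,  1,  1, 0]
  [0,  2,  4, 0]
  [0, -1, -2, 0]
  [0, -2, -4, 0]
x^4

Expanding det(x·I − A) (e.g. by cofactor expansion or by noting that A is similar to its Jordan form J, which has the same characteristic polynomial as A) gives
  χ_A(x) = x^4
which factors as x^4. The eigenvalues (with algebraic multiplicities) are λ = 0 with multiplicity 4.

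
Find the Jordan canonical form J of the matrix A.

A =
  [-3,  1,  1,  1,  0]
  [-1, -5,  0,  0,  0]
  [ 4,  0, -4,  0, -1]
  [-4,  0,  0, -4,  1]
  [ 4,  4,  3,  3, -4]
J_3(-4) ⊕ J_2(-4)

The characteristic polynomial is
  det(x·I − A) = x^5 + 20*x^4 + 160*x^3 + 640*x^2 + 1280*x + 1024 = (x + 4)^5

Eigenvalues and multiplicities (the geometric multiplicity of λ is n − rank(A − λI), which equals the number of Jordan blocks for λ):
  λ = -4: algebraic multiplicity = 5, geometric multiplicity = 2

Determining the block sizes for each eigenvalue:
  λ = -4: with am = 5 and gm = 2, the partition is not yet determined (e.g. several partitions of 5 into 2 parts exist). Let N = A − (-4)·I. Computing rank(N^1) = 3, rank(N^2) = 1, rank(N^3) = 0; the number of blocks of size ≥ j is rank(N^{j−1}) − rank(N^j), giving [2, 2, 1]. So we have 1 block(s) of size 3, 1 block(s) of size 2 → block sizes [3, 2]

Assembling the blocks gives a Jordan form
J =
  [-4,  1,  0,  0,  0]
  [ 0, -4,  1,  0,  0]
  [ 0,  0, -4,  0,  0]
  [ 0,  0,  0, -4,  1]
  [ 0,  0,  0,  0, -4]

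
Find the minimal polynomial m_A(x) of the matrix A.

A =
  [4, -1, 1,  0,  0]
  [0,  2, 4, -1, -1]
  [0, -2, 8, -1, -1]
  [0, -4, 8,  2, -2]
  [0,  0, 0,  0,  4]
x^2 - 8*x + 16

The characteristic polynomial is χ_A(x) = (x - 4)^5, so the eigenvalues are known. The minimal polynomial is
  m_A(x) = Π_λ (x − λ)^{k_λ}
where k_λ is the size of the *largest* Jordan block for λ (equivalently, the smallest k with (A − λI)^k v = 0 for every generalised eigenvector v of λ).

  λ = 4: largest Jordan block has size 2, contributing (x − 4)^2

So m_A(x) = (x - 4)^2 = x^2 - 8*x + 16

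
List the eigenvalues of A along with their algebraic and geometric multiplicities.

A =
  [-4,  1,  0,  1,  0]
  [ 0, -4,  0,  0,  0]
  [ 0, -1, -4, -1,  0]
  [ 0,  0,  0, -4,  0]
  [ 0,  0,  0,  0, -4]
λ = -4: alg = 5, geom = 4

Step 1 — factor the characteristic polynomial to read off the algebraic multiplicities:
  χ_A(x) = (x + 4)^5

Step 2 — compute geometric multiplicities via the rank-nullity identity g(λ) = n − rank(A − λI):
  rank(A − (-4)·I) = 1, so dim ker(A − (-4)·I) = n − 1 = 4

Summary:
  λ = -4: algebraic multiplicity = 5, geometric multiplicity = 4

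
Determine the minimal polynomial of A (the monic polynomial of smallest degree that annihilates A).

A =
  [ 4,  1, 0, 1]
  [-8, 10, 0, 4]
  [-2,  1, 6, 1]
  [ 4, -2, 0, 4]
x^2 - 12*x + 36

The characteristic polynomial is χ_A(x) = (x - 6)^4, so the eigenvalues are known. The minimal polynomial is
  m_A(x) = Π_λ (x − λ)^{k_λ}
where k_λ is the size of the *largest* Jordan block for λ (equivalently, the smallest k with (A − λI)^k v = 0 for every generalised eigenvector v of λ).

  λ = 6: largest Jordan block has size 2, contributing (x − 6)^2

So m_A(x) = (x - 6)^2 = x^2 - 12*x + 36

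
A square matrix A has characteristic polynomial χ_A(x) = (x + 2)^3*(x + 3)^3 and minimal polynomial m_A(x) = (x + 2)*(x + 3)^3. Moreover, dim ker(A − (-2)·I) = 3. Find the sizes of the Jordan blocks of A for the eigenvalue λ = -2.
Block sizes for λ = -2: [1, 1, 1]

Step 1 — from the characteristic polynomial, algebraic multiplicity of λ = -2 is 3. From dim ker(A − (-2)·I) = 3, there are exactly 3 Jordan blocks for λ = -2.
Step 2 — from the minimal polynomial, the factor (x + 2) tells us the largest block for λ = -2 has size 1.
Step 3 — with total size 3, 3 blocks, and largest block 1, the block sizes (in nonincreasing order) are [1, 1, 1].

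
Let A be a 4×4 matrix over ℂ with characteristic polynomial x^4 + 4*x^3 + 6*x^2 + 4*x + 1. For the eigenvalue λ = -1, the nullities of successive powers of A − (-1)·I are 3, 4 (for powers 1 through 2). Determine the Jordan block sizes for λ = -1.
Block sizes for λ = -1: [2, 1, 1]

From the dimensions of kernels of powers, the number of Jordan blocks of size at least j is d_j − d_{j−1} where d_j = dim ker(N^j) (with d_0 = 0). Computing the differences gives [3, 1].
The number of blocks of size exactly k is (#blocks of size ≥ k) − (#blocks of size ≥ k + 1), so the partition is: 2 block(s) of size 1, 1 block(s) of size 2.
In nonincreasing order the block sizes are [2, 1, 1].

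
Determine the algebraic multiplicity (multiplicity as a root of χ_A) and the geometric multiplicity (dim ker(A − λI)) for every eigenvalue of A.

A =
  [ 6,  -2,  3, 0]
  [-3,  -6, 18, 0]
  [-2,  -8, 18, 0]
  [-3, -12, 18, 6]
λ = 6: alg = 4, geom = 2

Step 1 — factor the characteristic polynomial to read off the algebraic multiplicities:
  χ_A(x) = (x - 6)^4

Step 2 — compute geometric multiplicities via the rank-nullity identity g(λ) = n − rank(A − λI):
  rank(A − (6)·I) = 2, so dim ker(A − (6)·I) = n − 2 = 2

Summary:
  λ = 6: algebraic multiplicity = 4, geometric multiplicity = 2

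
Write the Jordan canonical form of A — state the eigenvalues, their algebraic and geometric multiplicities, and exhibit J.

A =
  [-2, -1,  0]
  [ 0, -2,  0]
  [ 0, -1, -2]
J_2(-2) ⊕ J_1(-2)

The characteristic polynomial is
  det(x·I − A) = x^3 + 6*x^2 + 12*x + 8 = (x + 2)^3

Eigenvalues and multiplicities (the geometric multiplicity of λ is n − rank(A − λI), which equals the number of Jordan blocks for λ):
  λ = -2: algebraic multiplicity = 3, geometric multiplicity = 2

Determining the block sizes for each eigenvalue:
  λ = -2: 2 blocks summing to 3 forces exactly one block of size 2 and the rest size 1 → block sizes [2, 1]

Assembling the blocks gives a Jordan form
J =
  [-2,  1,  0]
  [ 0, -2,  0]
  [ 0,  0, -2]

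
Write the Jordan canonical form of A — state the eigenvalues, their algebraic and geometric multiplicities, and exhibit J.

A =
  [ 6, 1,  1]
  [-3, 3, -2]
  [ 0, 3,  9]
J_3(6)

The characteristic polynomial is
  det(x·I − A) = x^3 - 18*x^2 + 108*x - 216 = (x - 6)^3

Eigenvalues and multiplicities (the geometric multiplicity of λ is n − rank(A − λI), which equals the number of Jordan blocks for λ):
  λ = 6: algebraic multiplicity = 3, geometric multiplicity = 1

Determining the block sizes for each eigenvalue:
  λ = 6: one block (gm = 1), so the single block has size am = 3 → block sizes [3]

Assembling the blocks gives a Jordan form
J =
  [6, 1, 0]
  [0, 6, 1]
  [0, 0, 6]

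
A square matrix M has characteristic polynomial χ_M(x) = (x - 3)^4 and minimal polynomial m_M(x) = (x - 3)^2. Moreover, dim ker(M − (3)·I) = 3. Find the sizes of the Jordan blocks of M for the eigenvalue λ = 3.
Block sizes for λ = 3: [2, 1, 1]

Step 1 — from the characteristic polynomial, algebraic multiplicity of λ = 3 is 4. From dim ker(M − (3)·I) = 3, there are exactly 3 Jordan blocks for λ = 3.
Step 2 — from the minimal polynomial, the factor (x − 3)^2 tells us the largest block for λ = 3 has size 2.
Step 3 — with total size 4, 3 blocks, and largest block 2, the block sizes (in nonincreasing order) are [2, 1, 1].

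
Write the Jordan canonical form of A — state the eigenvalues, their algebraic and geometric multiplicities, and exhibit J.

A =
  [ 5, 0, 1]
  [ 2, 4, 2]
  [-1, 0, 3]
J_2(4) ⊕ J_1(4)

The characteristic polynomial is
  det(x·I − A) = x^3 - 12*x^2 + 48*x - 64 = (x - 4)^3

Eigenvalues and multiplicities (the geometric multiplicity of λ is n − rank(A − λI), which equals the number of Jordan blocks for λ):
  λ = 4: algebraic multiplicity = 3, geometric multiplicity = 2

Determining the block sizes for each eigenvalue:
  λ = 4: 2 blocks summing to 3 forces exactly one block of size 2 and the rest size 1 → block sizes [2, 1]

Assembling the blocks gives a Jordan form
J =
  [4, 1, 0]
  [0, 4, 0]
  [0, 0, 4]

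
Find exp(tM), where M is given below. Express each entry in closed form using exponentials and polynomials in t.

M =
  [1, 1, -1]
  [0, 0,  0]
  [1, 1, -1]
e^{tM} =
  [t + 1, t, -t]
  [0, 1, 0]
  [t, t, 1 - t]

Strategy: write M = P · J · P⁻¹ where J is a Jordan canonical form, so e^{tM} = P · e^{tJ} · P⁻¹, and e^{tJ} can be computed block-by-block.

M has Jordan form
J =
  [0, 1, 0]
  [0, 0, 0]
  [0, 0, 0]
(up to reordering of blocks).

Per-block formulas:
  For a 1×1 block at λ = 0: exp(t · [0]) = [e^(0t)].
  For a 2×2 Jordan block J_2(0): exp(t · J_2(0)) = e^(0t)·(I + t·N), where N is the 2×2 nilpotent shift.

After assembling e^{tJ} and conjugating by P, we get:

e^{tM} =
  [t + 1, t, -t]
  [0, 1, 0]
  [t, t, 1 - t]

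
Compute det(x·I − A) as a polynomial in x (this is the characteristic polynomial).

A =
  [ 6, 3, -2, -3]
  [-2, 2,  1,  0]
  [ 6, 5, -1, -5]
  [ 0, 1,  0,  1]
x^4 - 8*x^3 + 24*x^2 - 32*x + 16

Expanding det(x·I − A) (e.g. by cofactor expansion or by noting that A is similar to its Jordan form J, which has the same characteristic polynomial as A) gives
  χ_A(x) = x^4 - 8*x^3 + 24*x^2 - 32*x + 16
which factors as (x - 2)^4. The eigenvalues (with algebraic multiplicities) are λ = 2 with multiplicity 4.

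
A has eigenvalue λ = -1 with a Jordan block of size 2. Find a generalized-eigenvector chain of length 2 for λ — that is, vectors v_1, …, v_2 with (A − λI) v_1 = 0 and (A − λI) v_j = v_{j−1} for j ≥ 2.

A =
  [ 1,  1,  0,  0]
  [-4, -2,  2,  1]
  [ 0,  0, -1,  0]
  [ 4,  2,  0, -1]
A Jordan chain for λ = -1 of length 2:
v_1 = (2, -4, 0, 4)ᵀ
v_2 = (1, 0, 0, 0)ᵀ

Let N = A − (-1)·I. We want v_2 with N^2 v_2 = 0 but N^1 v_2 ≠ 0; then v_{j-1} := N · v_j for j = 2, …, 2.

Pick v_2 = (1, 0, 0, 0)ᵀ.
Then v_1 = N · v_2 = (2, -4, 0, 4)ᵀ.

Sanity check: (A − (-1)·I) v_1 = (0, 0, 0, 0)ᵀ = 0. ✓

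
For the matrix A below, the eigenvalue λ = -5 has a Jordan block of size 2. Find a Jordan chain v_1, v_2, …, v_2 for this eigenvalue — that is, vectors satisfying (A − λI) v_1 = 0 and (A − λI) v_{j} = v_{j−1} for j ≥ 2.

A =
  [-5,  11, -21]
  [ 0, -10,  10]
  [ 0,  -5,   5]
A Jordan chain for λ = -5 of length 2:
v_1 = (1, 0, 0)ᵀ
v_2 = (0, 2, 1)ᵀ

Let N = A − (-5)·I. We want v_2 with N^2 v_2 = 0 but N^1 v_2 ≠ 0; then v_{j-1} := N · v_j for j = 2, …, 2.

Pick v_2 = (0, 2, 1)ᵀ.
Then v_1 = N · v_2 = (1, 0, 0)ᵀ.

Sanity check: (A − (-5)·I) v_1 = (0, 0, 0)ᵀ = 0. ✓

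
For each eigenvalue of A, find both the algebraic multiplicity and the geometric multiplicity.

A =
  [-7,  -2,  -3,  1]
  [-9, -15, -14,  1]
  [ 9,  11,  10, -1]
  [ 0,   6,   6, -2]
λ = -4: alg = 3, geom = 1; λ = -2: alg = 1, geom = 1

Step 1 — factor the characteristic polynomial to read off the algebraic multiplicities:
  χ_A(x) = (x + 2)*(x + 4)^3

Step 2 — compute geometric multiplicities via the rank-nullity identity g(λ) = n − rank(A − λI):
  rank(A − (-4)·I) = 3, so dim ker(A − (-4)·I) = n − 3 = 1
  rank(A − (-2)·I) = 3, so dim ker(A − (-2)·I) = n − 3 = 1

Summary:
  λ = -4: algebraic multiplicity = 3, geometric multiplicity = 1
  λ = -2: algebraic multiplicity = 1, geometric multiplicity = 1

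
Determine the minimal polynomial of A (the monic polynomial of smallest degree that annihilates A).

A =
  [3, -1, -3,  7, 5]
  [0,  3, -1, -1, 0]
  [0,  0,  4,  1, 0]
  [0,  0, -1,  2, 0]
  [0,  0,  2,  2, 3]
x^3 - 9*x^2 + 27*x - 27

The characteristic polynomial is χ_A(x) = (x - 3)^5, so the eigenvalues are known. The minimal polynomial is
  m_A(x) = Π_λ (x − λ)^{k_λ}
where k_λ is the size of the *largest* Jordan block for λ (equivalently, the smallest k with (A − λI)^k v = 0 for every generalised eigenvector v of λ).

  λ = 3: largest Jordan block has size 3, contributing (x − 3)^3

So m_A(x) = (x - 3)^3 = x^3 - 9*x^2 + 27*x - 27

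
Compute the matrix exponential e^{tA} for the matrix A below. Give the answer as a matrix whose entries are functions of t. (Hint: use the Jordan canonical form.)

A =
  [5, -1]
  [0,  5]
e^{tA} =
  [exp(5*t), -t*exp(5*t)]
  [0, exp(5*t)]

Strategy: write A = P · J · P⁻¹ where J is a Jordan canonical form, so e^{tA} = P · e^{tJ} · P⁻¹, and e^{tJ} can be computed block-by-block.

A has Jordan form
J =
  [5, 1]
  [0, 5]
(up to reordering of blocks).

Per-block formulas:
  For a 2×2 Jordan block J_2(5): exp(t · J_2(5)) = e^(5t)·(I + t·N), where N is the 2×2 nilpotent shift.

After assembling e^{tJ} and conjugating by P, we get:

e^{tA} =
  [exp(5*t), -t*exp(5*t)]
  [0, exp(5*t)]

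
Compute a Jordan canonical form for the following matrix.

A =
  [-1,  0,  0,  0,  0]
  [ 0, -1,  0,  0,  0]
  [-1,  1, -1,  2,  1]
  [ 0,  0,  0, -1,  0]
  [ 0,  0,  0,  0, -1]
J_2(-1) ⊕ J_1(-1) ⊕ J_1(-1) ⊕ J_1(-1)

The characteristic polynomial is
  det(x·I − A) = x^5 + 5*x^4 + 10*x^3 + 10*x^2 + 5*x + 1 = (x + 1)^5

Eigenvalues and multiplicities (the geometric multiplicity of λ is n − rank(A − λI), which equals the number of Jordan blocks for λ):
  λ = -1: algebraic multiplicity = 5, geometric multiplicity = 4

Determining the block sizes for each eigenvalue:
  λ = -1: 4 blocks summing to 5 forces exactly one block of size 2 and the rest size 1 → block sizes [2, 1, 1, 1]

Assembling the blocks gives a Jordan form
J =
  [-1,  1,  0,  0,  0]
  [ 0, -1,  0,  0,  0]
  [ 0,  0, -1,  0,  0]
  [ 0,  0,  0, -1,  0]
  [ 0,  0,  0,  0, -1]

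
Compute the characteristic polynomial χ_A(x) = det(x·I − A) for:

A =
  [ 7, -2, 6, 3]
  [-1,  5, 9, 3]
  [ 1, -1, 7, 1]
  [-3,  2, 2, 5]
x^4 - 24*x^3 + 216*x^2 - 864*x + 1296

Expanding det(x·I − A) (e.g. by cofactor expansion or by noting that A is similar to its Jordan form J, which has the same characteristic polynomial as A) gives
  χ_A(x) = x^4 - 24*x^3 + 216*x^2 - 864*x + 1296
which factors as (x - 6)^4. The eigenvalues (with algebraic multiplicities) are λ = 6 with multiplicity 4.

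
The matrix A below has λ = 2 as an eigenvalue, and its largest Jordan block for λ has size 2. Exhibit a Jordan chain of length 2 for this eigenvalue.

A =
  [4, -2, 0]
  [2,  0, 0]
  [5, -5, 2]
A Jordan chain for λ = 2 of length 2:
v_1 = (2, 2, 5)ᵀ
v_2 = (1, 0, 0)ᵀ

Let N = A − (2)·I. We want v_2 with N^2 v_2 = 0 but N^1 v_2 ≠ 0; then v_{j-1} := N · v_j for j = 2, …, 2.

Pick v_2 = (1, 0, 0)ᵀ.
Then v_1 = N · v_2 = (2, 2, 5)ᵀ.

Sanity check: (A − (2)·I) v_1 = (0, 0, 0)ᵀ = 0. ✓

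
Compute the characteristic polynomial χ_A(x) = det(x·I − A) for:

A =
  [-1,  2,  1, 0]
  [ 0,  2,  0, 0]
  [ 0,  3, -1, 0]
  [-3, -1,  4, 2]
x^4 - 2*x^3 - 3*x^2 + 4*x + 4

Expanding det(x·I − A) (e.g. by cofactor expansion or by noting that A is similar to its Jordan form J, which has the same characteristic polynomial as A) gives
  χ_A(x) = x^4 - 2*x^3 - 3*x^2 + 4*x + 4
which factors as (x - 2)^2*(x + 1)^2. The eigenvalues (with algebraic multiplicities) are λ = -1 with multiplicity 2, λ = 2 with multiplicity 2.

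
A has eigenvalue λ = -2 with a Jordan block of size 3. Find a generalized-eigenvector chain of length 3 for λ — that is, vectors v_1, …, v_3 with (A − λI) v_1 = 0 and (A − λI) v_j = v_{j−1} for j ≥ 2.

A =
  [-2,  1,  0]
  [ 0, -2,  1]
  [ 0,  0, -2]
A Jordan chain for λ = -2 of length 3:
v_1 = (1, 0, 0)ᵀ
v_2 = (0, 1, 0)ᵀ
v_3 = (0, 0, 1)ᵀ

Let N = A − (-2)·I. We want v_3 with N^3 v_3 = 0 but N^2 v_3 ≠ 0; then v_{j-1} := N · v_j for j = 3, …, 2.

Pick v_3 = (0, 0, 1)ᵀ.
Then v_2 = N · v_3 = (0, 1, 0)ᵀ.
Then v_1 = N · v_2 = (1, 0, 0)ᵀ.

Sanity check: (A − (-2)·I) v_1 = (0, 0, 0)ᵀ = 0. ✓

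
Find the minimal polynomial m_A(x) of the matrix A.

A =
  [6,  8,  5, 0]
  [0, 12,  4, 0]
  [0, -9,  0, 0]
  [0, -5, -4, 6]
x^3 - 18*x^2 + 108*x - 216

The characteristic polynomial is χ_A(x) = (x - 6)^4, so the eigenvalues are known. The minimal polynomial is
  m_A(x) = Π_λ (x − λ)^{k_λ}
where k_λ is the size of the *largest* Jordan block for λ (equivalently, the smallest k with (A − λI)^k v = 0 for every generalised eigenvector v of λ).

  λ = 6: largest Jordan block has size 3, contributing (x − 6)^3

So m_A(x) = (x - 6)^3 = x^3 - 18*x^2 + 108*x - 216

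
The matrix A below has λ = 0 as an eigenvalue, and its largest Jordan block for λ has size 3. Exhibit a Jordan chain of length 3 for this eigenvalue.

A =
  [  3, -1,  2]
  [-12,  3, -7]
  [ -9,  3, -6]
A Jordan chain for λ = 0 of length 3:
v_1 = (3, -9, -9)ᵀ
v_2 = (3, -12, -9)ᵀ
v_3 = (1, 0, 0)ᵀ

Let N = A − (0)·I. We want v_3 with N^3 v_3 = 0 but N^2 v_3 ≠ 0; then v_{j-1} := N · v_j for j = 3, …, 2.

Pick v_3 = (1, 0, 0)ᵀ.
Then v_2 = N · v_3 = (3, -12, -9)ᵀ.
Then v_1 = N · v_2 = (3, -9, -9)ᵀ.

Sanity check: (A − (0)·I) v_1 = (0, 0, 0)ᵀ = 0. ✓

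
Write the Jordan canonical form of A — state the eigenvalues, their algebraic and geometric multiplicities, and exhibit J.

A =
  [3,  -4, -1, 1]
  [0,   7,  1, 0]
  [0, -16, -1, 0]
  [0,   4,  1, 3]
J_3(3) ⊕ J_1(3)

The characteristic polynomial is
  det(x·I − A) = x^4 - 12*x^3 + 54*x^2 - 108*x + 81 = (x - 3)^4

Eigenvalues and multiplicities (the geometric multiplicity of λ is n − rank(A − λI), which equals the number of Jordan blocks for λ):
  λ = 3: algebraic multiplicity = 4, geometric multiplicity = 2

Determining the block sizes for each eigenvalue:
  λ = 3: with am = 4 and gm = 2, the partition is not yet determined (e.g. several partitions of 4 into 2 parts exist). Let N = A − (3)·I. Computing rank(N^1) = 2, rank(N^2) = 1, rank(N^3) = 0; the number of blocks of size ≥ j is rank(N^{j−1}) − rank(N^j), giving [2, 1, 1]. So we have 1 block(s) of size 3, 1 block(s) of size 1 → block sizes [3, 1]

Assembling the blocks gives a Jordan form
J =
  [3, 1, 0, 0]
  [0, 3, 1, 0]
  [0, 0, 3, 0]
  [0, 0, 0, 3]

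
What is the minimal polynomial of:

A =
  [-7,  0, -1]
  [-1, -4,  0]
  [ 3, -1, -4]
x^3 + 15*x^2 + 75*x + 125

The characteristic polynomial is χ_A(x) = (x + 5)^3, so the eigenvalues are known. The minimal polynomial is
  m_A(x) = Π_λ (x − λ)^{k_λ}
where k_λ is the size of the *largest* Jordan block for λ (equivalently, the smallest k with (A − λI)^k v = 0 for every generalised eigenvector v of λ).

  λ = -5: largest Jordan block has size 3, contributing (x + 5)^3

So m_A(x) = (x + 5)^3 = x^3 + 15*x^2 + 75*x + 125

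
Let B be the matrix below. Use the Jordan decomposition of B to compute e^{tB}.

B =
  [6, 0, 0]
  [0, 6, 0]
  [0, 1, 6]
e^{tB} =
  [exp(6*t), 0, 0]
  [0, exp(6*t), 0]
  [0, t*exp(6*t), exp(6*t)]

Strategy: write B = P · J · P⁻¹ where J is a Jordan canonical form, so e^{tB} = P · e^{tJ} · P⁻¹, and e^{tJ} can be computed block-by-block.

B has Jordan form
J =
  [6, 1, 0]
  [0, 6, 0]
  [0, 0, 6]
(up to reordering of blocks).

Per-block formulas:
  For a 1×1 block at λ = 6: exp(t · [6]) = [e^(6t)].
  For a 2×2 Jordan block J_2(6): exp(t · J_2(6)) = e^(6t)·(I + t·N), where N is the 2×2 nilpotent shift.

After assembling e^{tJ} and conjugating by P, we get:

e^{tB} =
  [exp(6*t), 0, 0]
  [0, exp(6*t), 0]
  [0, t*exp(6*t), exp(6*t)]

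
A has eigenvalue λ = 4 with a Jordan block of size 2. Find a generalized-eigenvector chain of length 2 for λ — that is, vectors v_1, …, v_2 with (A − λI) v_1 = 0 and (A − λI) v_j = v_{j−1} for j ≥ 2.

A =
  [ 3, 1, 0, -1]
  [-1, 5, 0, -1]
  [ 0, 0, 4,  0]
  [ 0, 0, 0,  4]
A Jordan chain for λ = 4 of length 2:
v_1 = (-1, -1, 0, 0)ᵀ
v_2 = (1, 0, 0, 0)ᵀ

Let N = A − (4)·I. We want v_2 with N^2 v_2 = 0 but N^1 v_2 ≠ 0; then v_{j-1} := N · v_j for j = 2, …, 2.

Pick v_2 = (1, 0, 0, 0)ᵀ.
Then v_1 = N · v_2 = (-1, -1, 0, 0)ᵀ.

Sanity check: (A − (4)·I) v_1 = (0, 0, 0, 0)ᵀ = 0. ✓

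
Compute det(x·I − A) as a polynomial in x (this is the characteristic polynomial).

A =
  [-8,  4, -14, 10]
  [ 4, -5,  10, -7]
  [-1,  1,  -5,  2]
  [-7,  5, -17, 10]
x^4 + 8*x^3 + 24*x^2 + 32*x + 16

Expanding det(x·I − A) (e.g. by cofactor expansion or by noting that A is similar to its Jordan form J, which has the same characteristic polynomial as A) gives
  χ_A(x) = x^4 + 8*x^3 + 24*x^2 + 32*x + 16
which factors as (x + 2)^4. The eigenvalues (with algebraic multiplicities) are λ = -2 with multiplicity 4.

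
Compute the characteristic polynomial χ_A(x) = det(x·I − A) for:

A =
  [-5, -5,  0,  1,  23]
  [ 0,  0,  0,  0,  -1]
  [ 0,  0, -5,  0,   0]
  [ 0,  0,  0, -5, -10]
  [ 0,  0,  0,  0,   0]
x^5 + 15*x^4 + 75*x^3 + 125*x^2

Expanding det(x·I − A) (e.g. by cofactor expansion or by noting that A is similar to its Jordan form J, which has the same characteristic polynomial as A) gives
  χ_A(x) = x^5 + 15*x^4 + 75*x^3 + 125*x^2
which factors as x^2*(x + 5)^3. The eigenvalues (with algebraic multiplicities) are λ = -5 with multiplicity 3, λ = 0 with multiplicity 2.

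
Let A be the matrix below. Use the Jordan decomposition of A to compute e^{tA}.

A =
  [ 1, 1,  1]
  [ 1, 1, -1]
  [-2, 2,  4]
e^{tA} =
  [-t*exp(2*t) + exp(2*t), t*exp(2*t), t*exp(2*t)]
  [t*exp(2*t), -t*exp(2*t) + exp(2*t), -t*exp(2*t)]
  [-2*t*exp(2*t), 2*t*exp(2*t), 2*t*exp(2*t) + exp(2*t)]

Strategy: write A = P · J · P⁻¹ where J is a Jordan canonical form, so e^{tA} = P · e^{tJ} · P⁻¹, and e^{tJ} can be computed block-by-block.

A has Jordan form
J =
  [2, 1, 0]
  [0, 2, 0]
  [0, 0, 2]
(up to reordering of blocks).

Per-block formulas:
  For a 2×2 Jordan block J_2(2): exp(t · J_2(2)) = e^(2t)·(I + t·N), where N is the 2×2 nilpotent shift.
  For a 1×1 block at λ = 2: exp(t · [2]) = [e^(2t)].

After assembling e^{tJ} and conjugating by P, we get:

e^{tA} =
  [-t*exp(2*t) + exp(2*t), t*exp(2*t), t*exp(2*t)]
  [t*exp(2*t), -t*exp(2*t) + exp(2*t), -t*exp(2*t)]
  [-2*t*exp(2*t), 2*t*exp(2*t), 2*t*exp(2*t) + exp(2*t)]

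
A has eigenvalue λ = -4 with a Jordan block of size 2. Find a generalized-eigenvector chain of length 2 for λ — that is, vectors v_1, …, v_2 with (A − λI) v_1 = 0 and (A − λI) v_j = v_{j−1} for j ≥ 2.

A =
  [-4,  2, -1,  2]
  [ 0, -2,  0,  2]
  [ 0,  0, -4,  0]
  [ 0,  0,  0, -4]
A Jordan chain for λ = -4 of length 2:
v_1 = (-1, 0, 0, 0)ᵀ
v_2 = (0, 0, 1, 0)ᵀ

Let N = A − (-4)·I. We want v_2 with N^2 v_2 = 0 but N^1 v_2 ≠ 0; then v_{j-1} := N · v_j for j = 2, …, 2.

Pick v_2 = (0, 0, 1, 0)ᵀ.
Then v_1 = N · v_2 = (-1, 0, 0, 0)ᵀ.

Sanity check: (A − (-4)·I) v_1 = (0, 0, 0, 0)ᵀ = 0. ✓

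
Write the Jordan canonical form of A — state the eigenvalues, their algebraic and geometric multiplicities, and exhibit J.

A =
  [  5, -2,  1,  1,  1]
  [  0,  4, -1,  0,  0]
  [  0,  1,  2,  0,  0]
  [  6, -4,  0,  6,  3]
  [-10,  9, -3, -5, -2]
J_3(3) ⊕ J_2(3)

The characteristic polynomial is
  det(x·I − A) = x^5 - 15*x^4 + 90*x^3 - 270*x^2 + 405*x - 243 = (x - 3)^5

Eigenvalues and multiplicities (the geometric multiplicity of λ is n − rank(A − λI), which equals the number of Jordan blocks for λ):
  λ = 3: algebraic multiplicity = 5, geometric multiplicity = 2

Determining the block sizes for each eigenvalue:
  λ = 3: with am = 5 and gm = 2, the partition is not yet determined (e.g. several partitions of 5 into 2 parts exist). Let N = A − (3)·I. Computing rank(N^1) = 3, rank(N^2) = 1, rank(N^3) = 0; the number of blocks of size ≥ j is rank(N^{j−1}) − rank(N^j), giving [2, 2, 1]. So we have 1 block(s) of size 3, 1 block(s) of size 2 → block sizes [3, 2]

Assembling the blocks gives a Jordan form
J =
  [3, 1, 0, 0, 0]
  [0, 3, 1, 0, 0]
  [0, 0, 3, 0, 0]
  [0, 0, 0, 3, 1]
  [0, 0, 0, 0, 3]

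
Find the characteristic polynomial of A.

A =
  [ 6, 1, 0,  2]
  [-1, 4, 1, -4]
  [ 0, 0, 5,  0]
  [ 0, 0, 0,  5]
x^4 - 20*x^3 + 150*x^2 - 500*x + 625

Expanding det(x·I − A) (e.g. by cofactor expansion or by noting that A is similar to its Jordan form J, which has the same characteristic polynomial as A) gives
  χ_A(x) = x^4 - 20*x^3 + 150*x^2 - 500*x + 625
which factors as (x - 5)^4. The eigenvalues (with algebraic multiplicities) are λ = 5 with multiplicity 4.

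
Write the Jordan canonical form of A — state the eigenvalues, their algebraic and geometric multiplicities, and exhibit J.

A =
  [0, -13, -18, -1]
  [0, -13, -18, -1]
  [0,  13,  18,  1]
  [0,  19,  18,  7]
J_1(0) ⊕ J_1(0) ⊕ J_2(6)

The characteristic polynomial is
  det(x·I − A) = x^4 - 12*x^3 + 36*x^2 = x^2*(x - 6)^2

Eigenvalues and multiplicities (the geometric multiplicity of λ is n − rank(A − λI), which equals the number of Jordan blocks for λ):
  λ = 0: algebraic multiplicity = 2, geometric multiplicity = 2
  λ = 6: algebraic multiplicity = 2, geometric multiplicity = 1

Determining the block sizes for each eigenvalue:
  λ = 0: gm = am = 2, so every block has size 1 → block sizes [1, 1]
  λ = 6: one block (gm = 1), so the single block has size am = 2 → block sizes [2]

Assembling the blocks gives a Jordan form
J =
  [0, 0, 0, 0]
  [0, 0, 0, 0]
  [0, 0, 6, 1]
  [0, 0, 0, 6]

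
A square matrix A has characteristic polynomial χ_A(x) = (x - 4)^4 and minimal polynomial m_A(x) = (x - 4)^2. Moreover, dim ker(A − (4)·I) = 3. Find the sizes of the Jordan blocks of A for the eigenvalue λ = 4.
Block sizes for λ = 4: [2, 1, 1]

Step 1 — from the characteristic polynomial, algebraic multiplicity of λ = 4 is 4. From dim ker(A − (4)·I) = 3, there are exactly 3 Jordan blocks for λ = 4.
Step 2 — from the minimal polynomial, the factor (x − 4)^2 tells us the largest block for λ = 4 has size 2.
Step 3 — with total size 4, 3 blocks, and largest block 2, the block sizes (in nonincreasing order) are [2, 1, 1].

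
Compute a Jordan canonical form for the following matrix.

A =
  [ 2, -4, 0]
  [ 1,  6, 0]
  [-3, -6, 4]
J_2(4) ⊕ J_1(4)

The characteristic polynomial is
  det(x·I − A) = x^3 - 12*x^2 + 48*x - 64 = (x - 4)^3

Eigenvalues and multiplicities (the geometric multiplicity of λ is n − rank(A − λI), which equals the number of Jordan blocks for λ):
  λ = 4: algebraic multiplicity = 3, geometric multiplicity = 2

Determining the block sizes for each eigenvalue:
  λ = 4: 2 blocks summing to 3 forces exactly one block of size 2 and the rest size 1 → block sizes [2, 1]

Assembling the blocks gives a Jordan form
J =
  [4, 1, 0]
  [0, 4, 0]
  [0, 0, 4]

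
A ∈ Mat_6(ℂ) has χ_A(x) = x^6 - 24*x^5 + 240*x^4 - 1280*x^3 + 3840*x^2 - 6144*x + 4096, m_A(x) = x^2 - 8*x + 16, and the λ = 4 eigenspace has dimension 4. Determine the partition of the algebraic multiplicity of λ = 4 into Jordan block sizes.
Block sizes for λ = 4: [2, 2, 1, 1]

Step 1 — from the characteristic polynomial, algebraic multiplicity of λ = 4 is 6. From dim ker(A − (4)·I) = 4, there are exactly 4 Jordan blocks for λ = 4.
Step 2 — from the minimal polynomial, the factor (x − 4)^2 tells us the largest block for λ = 4 has size 2.
Step 3 — with total size 6, 4 blocks, and largest block 2, the block sizes (in nonincreasing order) are [2, 2, 1, 1].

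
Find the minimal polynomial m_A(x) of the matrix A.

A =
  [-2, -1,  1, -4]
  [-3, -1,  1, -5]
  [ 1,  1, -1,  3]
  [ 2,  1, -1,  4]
x^2

The characteristic polynomial is χ_A(x) = x^4, so the eigenvalues are known. The minimal polynomial is
  m_A(x) = Π_λ (x − λ)^{k_λ}
where k_λ is the size of the *largest* Jordan block for λ (equivalently, the smallest k with (A − λI)^k v = 0 for every generalised eigenvector v of λ).

  λ = 0: largest Jordan block has size 2, contributing (x − 0)^2

So m_A(x) = x^2 = x^2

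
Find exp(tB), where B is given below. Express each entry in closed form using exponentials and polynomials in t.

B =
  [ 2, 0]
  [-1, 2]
e^{tB} =
  [exp(2*t), 0]
  [-t*exp(2*t), exp(2*t)]

Strategy: write B = P · J · P⁻¹ where J is a Jordan canonical form, so e^{tB} = P · e^{tJ} · P⁻¹, and e^{tJ} can be computed block-by-block.

B has Jordan form
J =
  [2, 1]
  [0, 2]
(up to reordering of blocks).

Per-block formulas:
  For a 2×2 Jordan block J_2(2): exp(t · J_2(2)) = e^(2t)·(I + t·N), where N is the 2×2 nilpotent shift.

After assembling e^{tJ} and conjugating by P, we get:

e^{tB} =
  [exp(2*t), 0]
  [-t*exp(2*t), exp(2*t)]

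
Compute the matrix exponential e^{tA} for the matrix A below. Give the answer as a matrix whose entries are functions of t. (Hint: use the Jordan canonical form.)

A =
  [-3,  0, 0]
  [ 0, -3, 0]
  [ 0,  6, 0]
e^{tA} =
  [exp(-3*t), 0, 0]
  [0, exp(-3*t), 0]
  [0, 2 - 2*exp(-3*t), 1]

Strategy: write A = P · J · P⁻¹ where J is a Jordan canonical form, so e^{tA} = P · e^{tJ} · P⁻¹, and e^{tJ} can be computed block-by-block.

A has Jordan form
J =
  [-3,  0, 0]
  [ 0, -3, 0]
  [ 0,  0, 0]
(up to reordering of blocks).

Per-block formulas:
  For a 1×1 block at λ = 0: exp(t · [0]) = [e^(0t)].
  For a 1×1 block at λ = -3: exp(t · [-3]) = [e^(-3t)].

After assembling e^{tJ} and conjugating by P, we get:

e^{tA} =
  [exp(-3*t), 0, 0]
  [0, exp(-3*t), 0]
  [0, 2 - 2*exp(-3*t), 1]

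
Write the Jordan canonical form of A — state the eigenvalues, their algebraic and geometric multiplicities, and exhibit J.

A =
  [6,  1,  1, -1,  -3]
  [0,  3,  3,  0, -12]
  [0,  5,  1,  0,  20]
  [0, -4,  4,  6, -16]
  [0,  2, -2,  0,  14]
J_2(6) ⊕ J_2(6) ⊕ J_1(6)

The characteristic polynomial is
  det(x·I − A) = x^5 - 30*x^4 + 360*x^3 - 2160*x^2 + 6480*x - 7776 = (x - 6)^5

Eigenvalues and multiplicities (the geometric multiplicity of λ is n − rank(A − λI), which equals the number of Jordan blocks for λ):
  λ = 6: algebraic multiplicity = 5, geometric multiplicity = 3

Determining the block sizes for each eigenvalue:
  λ = 6: with am = 5 and gm = 3, the partition is not yet determined (e.g. several partitions of 5 into 3 parts exist). Let N = A − (6)·I. Computing rank(N^1) = 2, rank(N^2) = 0; the number of blocks of size ≥ j is rank(N^{j−1}) − rank(N^j), giving [3, 2]. So we have 2 block(s) of size 2, 1 block(s) of size 1 → block sizes [2, 2, 1]

Assembling the blocks gives a Jordan form
J =
  [6, 1, 0, 0, 0]
  [0, 6, 0, 0, 0]
  [0, 0, 6, 1, 0]
  [0, 0, 0, 6, 0]
  [0, 0, 0, 0, 6]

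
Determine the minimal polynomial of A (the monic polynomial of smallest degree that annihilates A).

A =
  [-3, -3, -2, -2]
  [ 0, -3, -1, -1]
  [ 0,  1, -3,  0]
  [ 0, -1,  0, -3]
x^3 + 9*x^2 + 27*x + 27

The characteristic polynomial is χ_A(x) = (x + 3)^4, so the eigenvalues are known. The minimal polynomial is
  m_A(x) = Π_λ (x − λ)^{k_λ}
where k_λ is the size of the *largest* Jordan block for λ (equivalently, the smallest k with (A − λI)^k v = 0 for every generalised eigenvector v of λ).

  λ = -3: largest Jordan block has size 3, contributing (x + 3)^3

So m_A(x) = (x + 3)^3 = x^3 + 9*x^2 + 27*x + 27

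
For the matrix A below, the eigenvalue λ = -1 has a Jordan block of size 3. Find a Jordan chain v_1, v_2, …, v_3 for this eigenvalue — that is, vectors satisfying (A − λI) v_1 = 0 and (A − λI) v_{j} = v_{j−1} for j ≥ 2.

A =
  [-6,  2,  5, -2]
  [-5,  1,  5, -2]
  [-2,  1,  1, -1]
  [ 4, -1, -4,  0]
A Jordan chain for λ = -1 of length 3:
v_1 = (-3, -3, -3, -3)ᵀ
v_2 = (-5, -5, -2, 4)ᵀ
v_3 = (1, 0, 0, 0)ᵀ

Let N = A − (-1)·I. We want v_3 with N^3 v_3 = 0 but N^2 v_3 ≠ 0; then v_{j-1} := N · v_j for j = 3, …, 2.

Pick v_3 = (1, 0, 0, 0)ᵀ.
Then v_2 = N · v_3 = (-5, -5, -2, 4)ᵀ.
Then v_1 = N · v_2 = (-3, -3, -3, -3)ᵀ.

Sanity check: (A − (-1)·I) v_1 = (0, 0, 0, 0)ᵀ = 0. ✓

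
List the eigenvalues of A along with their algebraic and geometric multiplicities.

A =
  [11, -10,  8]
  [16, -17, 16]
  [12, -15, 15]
λ = 3: alg = 3, geom = 2

Step 1 — factor the characteristic polynomial to read off the algebraic multiplicities:
  χ_A(x) = (x - 3)^3

Step 2 — compute geometric multiplicities via the rank-nullity identity g(λ) = n − rank(A − λI):
  rank(A − (3)·I) = 1, so dim ker(A − (3)·I) = n − 1 = 2

Summary:
  λ = 3: algebraic multiplicity = 3, geometric multiplicity = 2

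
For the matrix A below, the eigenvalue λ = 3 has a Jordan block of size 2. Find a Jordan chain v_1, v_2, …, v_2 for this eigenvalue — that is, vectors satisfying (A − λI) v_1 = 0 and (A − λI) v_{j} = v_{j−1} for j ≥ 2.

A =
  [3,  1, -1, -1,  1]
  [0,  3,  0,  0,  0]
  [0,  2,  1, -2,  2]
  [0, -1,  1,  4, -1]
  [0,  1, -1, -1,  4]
A Jordan chain for λ = 3 of length 2:
v_1 = (1, 0, 2, -1, 1)ᵀ
v_2 = (0, 1, 0, 0, 0)ᵀ

Let N = A − (3)·I. We want v_2 with N^2 v_2 = 0 but N^1 v_2 ≠ 0; then v_{j-1} := N · v_j for j = 2, …, 2.

Pick v_2 = (0, 1, 0, 0, 0)ᵀ.
Then v_1 = N · v_2 = (1, 0, 2, -1, 1)ᵀ.

Sanity check: (A − (3)·I) v_1 = (0, 0, 0, 0, 0)ᵀ = 0. ✓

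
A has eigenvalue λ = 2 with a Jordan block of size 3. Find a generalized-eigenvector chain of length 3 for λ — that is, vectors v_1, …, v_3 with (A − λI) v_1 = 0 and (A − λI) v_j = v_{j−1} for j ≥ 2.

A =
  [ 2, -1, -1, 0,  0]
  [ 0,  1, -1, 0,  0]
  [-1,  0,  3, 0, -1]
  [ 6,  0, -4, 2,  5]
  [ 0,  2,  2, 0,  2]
A Jordan chain for λ = 2 of length 3:
v_1 = (1, 1, -1, 4, -2)ᵀ
v_2 = (0, 0, -1, 6, 0)ᵀ
v_3 = (1, 0, 0, 0, 0)ᵀ

Let N = A − (2)·I. We want v_3 with N^3 v_3 = 0 but N^2 v_3 ≠ 0; then v_{j-1} := N · v_j for j = 3, …, 2.

Pick v_3 = (1, 0, 0, 0, 0)ᵀ.
Then v_2 = N · v_3 = (0, 0, -1, 6, 0)ᵀ.
Then v_1 = N · v_2 = (1, 1, -1, 4, -2)ᵀ.

Sanity check: (A − (2)·I) v_1 = (0, 0, 0, 0, 0)ᵀ = 0. ✓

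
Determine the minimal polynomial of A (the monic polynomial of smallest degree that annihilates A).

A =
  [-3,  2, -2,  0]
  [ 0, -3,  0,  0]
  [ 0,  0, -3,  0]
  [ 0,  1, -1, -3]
x^2 + 6*x + 9

The characteristic polynomial is χ_A(x) = (x + 3)^4, so the eigenvalues are known. The minimal polynomial is
  m_A(x) = Π_λ (x − λ)^{k_λ}
where k_λ is the size of the *largest* Jordan block for λ (equivalently, the smallest k with (A − λI)^k v = 0 for every generalised eigenvector v of λ).

  λ = -3: largest Jordan block has size 2, contributing (x + 3)^2

So m_A(x) = (x + 3)^2 = x^2 + 6*x + 9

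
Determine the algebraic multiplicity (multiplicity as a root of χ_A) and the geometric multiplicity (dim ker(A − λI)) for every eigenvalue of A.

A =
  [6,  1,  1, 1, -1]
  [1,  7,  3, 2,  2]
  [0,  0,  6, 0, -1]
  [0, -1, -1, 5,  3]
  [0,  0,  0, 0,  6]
λ = 6: alg = 5, geom = 2

Step 1 — factor the characteristic polynomial to read off the algebraic multiplicities:
  χ_A(x) = (x - 6)^5

Step 2 — compute geometric multiplicities via the rank-nullity identity g(λ) = n − rank(A − λI):
  rank(A − (6)·I) = 3, so dim ker(A − (6)·I) = n − 3 = 2

Summary:
  λ = 6: algebraic multiplicity = 5, geometric multiplicity = 2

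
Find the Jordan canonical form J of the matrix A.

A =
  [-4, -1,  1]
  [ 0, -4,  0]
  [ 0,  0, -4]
J_2(-4) ⊕ J_1(-4)

The characteristic polynomial is
  det(x·I − A) = x^3 + 12*x^2 + 48*x + 64 = (x + 4)^3

Eigenvalues and multiplicities (the geometric multiplicity of λ is n − rank(A − λI), which equals the number of Jordan blocks for λ):
  λ = -4: algebraic multiplicity = 3, geometric multiplicity = 2

Determining the block sizes for each eigenvalue:
  λ = -4: 2 blocks summing to 3 forces exactly one block of size 2 and the rest size 1 → block sizes [2, 1]

Assembling the blocks gives a Jordan form
J =
  [-4,  1,  0]
  [ 0, -4,  0]
  [ 0,  0, -4]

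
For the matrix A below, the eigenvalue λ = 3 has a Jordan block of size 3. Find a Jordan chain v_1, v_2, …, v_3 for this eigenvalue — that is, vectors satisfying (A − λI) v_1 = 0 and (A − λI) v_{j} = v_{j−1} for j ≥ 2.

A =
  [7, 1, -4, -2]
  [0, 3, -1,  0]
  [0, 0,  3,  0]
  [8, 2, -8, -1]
A Jordan chain for λ = 3 of length 3:
v_1 = (-1, 0, 0, -2)ᵀ
v_2 = (-4, -1, 0, -8)ᵀ
v_3 = (0, 0, 1, 0)ᵀ

Let N = A − (3)·I. We want v_3 with N^3 v_3 = 0 but N^2 v_3 ≠ 0; then v_{j-1} := N · v_j for j = 3, …, 2.

Pick v_3 = (0, 0, 1, 0)ᵀ.
Then v_2 = N · v_3 = (-4, -1, 0, -8)ᵀ.
Then v_1 = N · v_2 = (-1, 0, 0, -2)ᵀ.

Sanity check: (A − (3)·I) v_1 = (0, 0, 0, 0)ᵀ = 0. ✓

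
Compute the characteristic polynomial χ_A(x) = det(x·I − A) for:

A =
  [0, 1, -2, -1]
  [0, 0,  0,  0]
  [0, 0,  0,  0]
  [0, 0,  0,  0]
x^4

Expanding det(x·I − A) (e.g. by cofactor expansion or by noting that A is similar to its Jordan form J, which has the same characteristic polynomial as A) gives
  χ_A(x) = x^4
which factors as x^4. The eigenvalues (with algebraic multiplicities) are λ = 0 with multiplicity 4.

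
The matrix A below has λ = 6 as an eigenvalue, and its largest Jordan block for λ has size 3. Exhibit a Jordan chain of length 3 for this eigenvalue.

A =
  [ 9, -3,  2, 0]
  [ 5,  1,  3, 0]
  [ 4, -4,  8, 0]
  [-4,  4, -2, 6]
A Jordan chain for λ = 6 of length 3:
v_1 = (2, 2, 0, 0)ᵀ
v_2 = (3, 5, 4, -4)ᵀ
v_3 = (1, 0, 0, 0)ᵀ

Let N = A − (6)·I. We want v_3 with N^3 v_3 = 0 but N^2 v_3 ≠ 0; then v_{j-1} := N · v_j for j = 3, …, 2.

Pick v_3 = (1, 0, 0, 0)ᵀ.
Then v_2 = N · v_3 = (3, 5, 4, -4)ᵀ.
Then v_1 = N · v_2 = (2, 2, 0, 0)ᵀ.

Sanity check: (A − (6)·I) v_1 = (0, 0, 0, 0)ᵀ = 0. ✓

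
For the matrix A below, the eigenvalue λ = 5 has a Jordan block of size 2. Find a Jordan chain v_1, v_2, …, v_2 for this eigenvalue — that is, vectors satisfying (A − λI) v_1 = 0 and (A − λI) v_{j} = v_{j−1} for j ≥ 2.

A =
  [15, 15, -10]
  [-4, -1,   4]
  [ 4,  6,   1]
A Jordan chain for λ = 5 of length 2:
v_1 = (10, -4, 4)ᵀ
v_2 = (1, 0, 0)ᵀ

Let N = A − (5)·I. We want v_2 with N^2 v_2 = 0 but N^1 v_2 ≠ 0; then v_{j-1} := N · v_j for j = 2, …, 2.

Pick v_2 = (1, 0, 0)ᵀ.
Then v_1 = N · v_2 = (10, -4, 4)ᵀ.

Sanity check: (A − (5)·I) v_1 = (0, 0, 0)ᵀ = 0. ✓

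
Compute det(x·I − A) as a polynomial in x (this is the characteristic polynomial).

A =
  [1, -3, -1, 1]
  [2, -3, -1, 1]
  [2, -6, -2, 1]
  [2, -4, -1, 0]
x^4 + 4*x^3 + 6*x^2 + 4*x + 1

Expanding det(x·I − A) (e.g. by cofactor expansion or by noting that A is similar to its Jordan form J, which has the same characteristic polynomial as A) gives
  χ_A(x) = x^4 + 4*x^3 + 6*x^2 + 4*x + 1
which factors as (x + 1)^4. The eigenvalues (with algebraic multiplicities) are λ = -1 with multiplicity 4.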